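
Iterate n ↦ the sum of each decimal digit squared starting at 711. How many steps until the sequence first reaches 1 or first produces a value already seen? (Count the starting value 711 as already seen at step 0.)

12

711 → 7² + 1² + 1² = 51
51 → 5² + 1² = 26
26 → 2² + 6² = 40
40 → 4² + 0² = 16
16 → 1² + 6² = 37
37 → 3² + 7² = 58
58 → 5² + 8² = 89
89 → 8² + 9² = 145
145 → 1² + 4² + 5² = 42
42 → 4² + 2² = 20
20 → 2² + 0² = 4
4 → 4² = 16  — 16 repeats.
That took 12 steps.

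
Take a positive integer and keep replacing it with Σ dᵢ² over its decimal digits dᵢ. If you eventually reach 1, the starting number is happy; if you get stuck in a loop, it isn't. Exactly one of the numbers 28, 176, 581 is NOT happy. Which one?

581

28: 28 → 68 → 100 → 1  — reaches 1 (happy)
176: 176 → 86 → 100 → 1  — reaches 1 (happy)
581: 581 → 90 → 81 → 65 → 61 → 37 → 58 → 89 → 145 → 42 → 20 → 4 → 16 → 37  — repeats 37 (not happy)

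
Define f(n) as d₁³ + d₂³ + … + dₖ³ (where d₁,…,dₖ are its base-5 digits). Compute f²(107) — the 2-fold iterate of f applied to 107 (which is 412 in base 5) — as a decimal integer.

107 = (4,1,2)_5 → 4³ + 1³ + 2³ = 64 + 1 + 8 = 73
73 = (2,4,3)_5 → 2³ + 4³ + 3³ = 8 + 64 + 27 = 99

99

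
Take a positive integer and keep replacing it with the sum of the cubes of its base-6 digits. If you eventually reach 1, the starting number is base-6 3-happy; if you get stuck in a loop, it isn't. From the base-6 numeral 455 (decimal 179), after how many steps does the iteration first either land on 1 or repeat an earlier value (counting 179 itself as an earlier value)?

179 = (4,5,5)_6 → 4³ + 5³ + 5³ = 314
314 = (1,2,4,2)_6 → 1³ + 2³ + 4³ + 2³ = 81
81 = (2,1,3)_6 → 2³ + 1³ + 3³ = 36
36 = (1,0,0)_6 → 1³ + 0³ + 0³ = 1  — reached 1.
That took 4 steps.

4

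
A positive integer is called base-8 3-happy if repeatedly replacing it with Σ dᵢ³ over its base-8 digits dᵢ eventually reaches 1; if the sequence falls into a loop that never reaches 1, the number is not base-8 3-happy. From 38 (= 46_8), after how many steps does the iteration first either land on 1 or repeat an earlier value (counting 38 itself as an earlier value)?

38 = (4,6)_8 → 280
280 = (4,3,0)_8 → 91
91 = (1,3,3)_8 → 55
55 = (6,7)_8 → 559
559 = (1,0,5,7)_8 → 469
469 = (7,2,5)_8 → 476
476 = (7,3,4)_8 → 434
434 = (6,6,2)_8 → 440
440 = (6,7,0)_8 → 559  — 559 repeats.
That took 9 steps.

9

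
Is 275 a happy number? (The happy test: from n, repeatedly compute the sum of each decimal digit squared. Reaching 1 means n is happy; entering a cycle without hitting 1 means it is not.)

275 → 2² + 7² + 5² = 4 + 49 + 25 = 78
78 → 7² + 8² = 49 + 64 = 113
113 → 1² + 1² + 3² = 1 + 1 + 9 = 11
11 → 1² + 1² = 1 + 1 = 2
2 → 2² = 4
4 → 4² = 16
16 → 1² + 6² = 1 + 36 = 37
37 → 3² + 7² = 9 + 49 = 58
58 → 5² + 8² = 25 + 64 = 89
89 → 8² + 9² = 64 + 81 = 145
145 → 1² + 4² + 5² = 1 + 16 + 25 = 42
42 → 4² + 2² = 16 + 4 = 20
20 → 2² + 0² = 4 + 0 = 4  — 4 already seen; the sequence cycles without reaching 1.

not happy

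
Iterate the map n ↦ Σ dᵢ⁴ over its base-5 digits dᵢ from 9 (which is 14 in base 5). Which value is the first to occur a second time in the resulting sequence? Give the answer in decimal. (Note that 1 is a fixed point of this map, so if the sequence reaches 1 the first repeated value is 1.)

9 = (1,4)_5 → 257
257 = (2,0,1,2)_5 → 33
33 = (1,1,3)_5 → 83
83 = (3,1,3)_5 → 163
163 = (1,1,2,3)_5 → 99
99 = (3,4,4)_5 → 593
593 = (4,3,3,3)_5 → 499
499 = (3,4,4,4)_5 → 849
849 = (1,1,3,4,4)_5 → 595
595 = (4,3,4,0)_5 → 593  — 593 already appeared earlier.

593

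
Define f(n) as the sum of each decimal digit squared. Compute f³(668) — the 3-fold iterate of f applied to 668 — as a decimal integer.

668 → 6² + 6² + 8² = 36 + 36 + 64 = 136
136 → 1² + 3² + 6² = 1 + 9 + 36 = 46
46 → 4² + 6² = 16 + 36 = 52

52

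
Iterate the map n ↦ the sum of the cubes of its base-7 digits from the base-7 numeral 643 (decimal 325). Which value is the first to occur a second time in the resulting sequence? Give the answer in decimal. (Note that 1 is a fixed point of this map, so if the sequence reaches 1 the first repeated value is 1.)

325 = (6,4,3)_7 → 6³ + 4³ + 3³ = 307
307 = (6,1,6)_7 → 6³ + 1³ + 6³ = 433
433 = (1,1,5,6)_7 → 1³ + 1³ + 5³ + 6³ = 343
343 = (1,0,0,0)_7 → 1³ + 0³ + 0³ + 0³ = 1  — reached the fixed point 1.
1 → 1, so 1 is the first repeated value.

1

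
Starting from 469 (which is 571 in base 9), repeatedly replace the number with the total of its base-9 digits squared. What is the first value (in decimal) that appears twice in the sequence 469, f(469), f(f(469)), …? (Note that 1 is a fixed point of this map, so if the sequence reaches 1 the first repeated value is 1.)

469 = (5,7,1)_9 → 5² + 7² + 1² = 25 + 49 + 1 = 75
75 = (8,3)_9 → 8² + 3² = 64 + 9 = 73
73 = (8,1)_9 → 8² + 1² = 64 + 1 = 65
65 = (7,2)_9 → 7² + 2² = 49 + 4 = 53
53 = (5,8)_9 → 5² + 8² = 25 + 64 = 89
89 = (1,0,8)_9 → 1² + 0² + 8² = 1 + 0 + 64 = 65  — 65 already appeared earlier.

65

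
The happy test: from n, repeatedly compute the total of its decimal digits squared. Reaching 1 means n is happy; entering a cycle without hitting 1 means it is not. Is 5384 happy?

5384 → 5² + 3² + 8² + 4² = 25 + 9 + 64 + 16 = 114
114 → 1² + 1² + 4² = 1 + 1 + 16 = 18
18 → 1² + 8² = 1 + 64 = 65
65 → 6² + 5² = 36 + 25 = 61
61 → 6² + 1² = 36 + 1 = 37
37 → 3² + 7² = 9 + 49 = 58
58 → 5² + 8² = 25 + 64 = 89
89 → 8² + 9² = 64 + 81 = 145
145 → 1² + 4² + 5² = 1 + 16 + 25 = 42
42 → 4² + 2² = 16 + 4 = 20
20 → 2² + 0² = 4 + 0 = 4
4 → 4² = 16
16 → 1² + 6² = 1 + 36 = 37  — 37 already seen; the sequence cycles without reaching 1.

not happy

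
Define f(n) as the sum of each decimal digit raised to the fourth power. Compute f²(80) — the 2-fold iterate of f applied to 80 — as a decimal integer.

8113

80 → 8⁴ + 0⁴ = 4096 + 0 = 4096
4096 → 4⁴ + 0⁴ + 9⁴ + 6⁴ = 256 + 0 + 6561 + 1296 = 8113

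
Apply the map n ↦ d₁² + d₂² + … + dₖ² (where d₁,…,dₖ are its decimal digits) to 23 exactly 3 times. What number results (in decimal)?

23 → 2² + 3² = 4 + 9 = 13
13 → 1² + 3² = 1 + 9 = 10
10 → 1² + 0² = 1 + 0 = 1

1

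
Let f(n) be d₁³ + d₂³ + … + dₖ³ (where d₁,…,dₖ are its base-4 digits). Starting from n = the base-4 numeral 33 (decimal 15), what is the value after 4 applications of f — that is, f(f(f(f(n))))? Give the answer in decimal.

9

15 = (3,3)_4 → 3³ + 3³ = 54
54 = (3,1,2)_4 → 3³ + 1³ + 2³ = 36
36 = (2,1,0)_4 → 2³ + 1³ + 0³ = 9
9 = (2,1)_4 → 2³ + 1³ = 9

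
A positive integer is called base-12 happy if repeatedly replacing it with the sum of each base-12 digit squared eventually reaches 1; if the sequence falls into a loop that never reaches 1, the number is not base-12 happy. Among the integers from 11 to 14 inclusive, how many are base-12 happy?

11: 11 → 121 → 101 → 89 → 74 → 40 → 25 → 5 → 25  (repeats 25)
12: 12 → 1  (reaches 1)
13: 13 → 2 → 4 → 16 → 17 → 26 → 8 → 64 → 41 → 34 → 104 → 128 → 164 → 66 → 61 → 26  (repeats 26)
14: 14 → 5 → 25 → 5  (repeats 5)
base-12 happy: 12

1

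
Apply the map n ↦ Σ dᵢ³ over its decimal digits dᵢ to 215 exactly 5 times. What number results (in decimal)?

371

215 → 2³ + 1³ + 5³ = 8 + 1 + 125 = 134
134 → 1³ + 3³ + 4³ = 1 + 27 + 64 = 92
92 → 9³ + 2³ = 729 + 8 = 737
737 → 7³ + 3³ + 7³ = 343 + 27 + 343 = 713
713 → 7³ + 1³ + 3³ = 343 + 1 + 27 = 371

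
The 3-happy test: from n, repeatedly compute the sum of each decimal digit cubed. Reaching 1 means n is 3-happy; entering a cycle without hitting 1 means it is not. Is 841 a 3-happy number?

841 → 8³ + 4³ + 1³ = 577
577 → 5³ + 7³ + 7³ = 811
811 → 8³ + 1³ + 1³ = 514
514 → 5³ + 1³ + 4³ = 190
190 → 1³ + 9³ + 0³ = 730
730 → 7³ + 3³ + 0³ = 370
370 → 3³ + 7³ + 0³ = 370  — 370 already seen; the sequence cycles without reaching 1.

not 3-happy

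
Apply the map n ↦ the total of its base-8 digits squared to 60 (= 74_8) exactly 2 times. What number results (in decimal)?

2

60 = (7,4)_8 → 7² + 4² = 49 + 16 = 65
65 = (1,0,1)_8 → 1² + 0² + 1² = 1 + 0 + 1 = 2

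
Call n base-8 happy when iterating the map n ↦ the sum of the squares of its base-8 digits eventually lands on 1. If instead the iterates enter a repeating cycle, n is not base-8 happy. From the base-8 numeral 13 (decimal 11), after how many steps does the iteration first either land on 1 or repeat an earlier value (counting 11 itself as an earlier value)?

11 = (1,3)_8 → 10
10 = (1,2)_8 → 5
5 = (5)_8 → 25
25 = (3,1)_8 → 10  — 10 repeats.
That took 4 steps.

4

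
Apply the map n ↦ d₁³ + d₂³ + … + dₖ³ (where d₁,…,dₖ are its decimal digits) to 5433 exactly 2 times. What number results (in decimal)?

5433 → 5³ + 4³ + 3³ + 3³ = 243
243 → 2³ + 4³ + 3³ = 99

99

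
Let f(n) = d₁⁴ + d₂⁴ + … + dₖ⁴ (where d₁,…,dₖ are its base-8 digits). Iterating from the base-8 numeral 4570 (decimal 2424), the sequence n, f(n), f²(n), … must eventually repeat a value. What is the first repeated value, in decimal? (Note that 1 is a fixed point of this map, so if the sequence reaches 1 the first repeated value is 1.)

256

2424 = (4,5,7,0)_8 → 4⁴ + 5⁴ + 7⁴ + 0⁴ = 3282
3282 = (6,3,2,2)_8 → 6⁴ + 3⁴ + 2⁴ + 2⁴ = 1409
1409 = (2,6,0,1)_8 → 2⁴ + 6⁴ + 0⁴ + 1⁴ = 1313
1313 = (2,4,4,1)_8 → 2⁴ + 4⁴ + 4⁴ + 1⁴ = 529
529 = (1,0,2,1)_8 → 1⁴ + 0⁴ + 2⁴ + 1⁴ = 18
18 = (2,2)_8 → 2⁴ + 2⁴ = 32
32 = (4,0)_8 → 4⁴ + 0⁴ = 256
256 = (4,0,0)_8 → 4⁴ + 0⁴ + 0⁴ = 256  — 256 already appeared earlier.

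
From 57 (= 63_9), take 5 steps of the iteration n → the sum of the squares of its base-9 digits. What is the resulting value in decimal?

57 = (6,3)_9 → 6² + 3² = 45
45 = (5,0)_9 → 5² + 0² = 25
25 = (2,7)_9 → 2² + 7² = 53
53 = (5,8)_9 → 5² + 8² = 89
89 = (1,0,8)_9 → 1² + 0² + 8² = 65

65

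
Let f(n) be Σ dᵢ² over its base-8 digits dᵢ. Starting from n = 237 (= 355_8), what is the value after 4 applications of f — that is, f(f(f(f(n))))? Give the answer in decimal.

61

237 = (3,5,5)_8 → 59
59 = (7,3)_8 → 58
58 = (7,2)_8 → 53
53 = (6,5)_8 → 61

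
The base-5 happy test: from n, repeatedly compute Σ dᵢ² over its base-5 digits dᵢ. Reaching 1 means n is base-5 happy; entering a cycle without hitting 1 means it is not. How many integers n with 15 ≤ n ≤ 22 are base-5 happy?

15: 15 → 9 → 17 → 13 → 13  (repeats 13)
16: 16 → 10 → 4 → 16  (repeats 16)
17: 17 → 13 → 13  (repeats 13)
18: 18 → 18  (repeats 18)
19: 19 → 25 → 1  (reaches 1)
20: 20 → 16 → 10 → 4 → 16  (repeats 16)
21: 21 → 17 → 13 → 13  (repeats 13)
22: 22 → 20 → 16 → 10 → 4 → 16  (repeats 16)
base-5 happy: 19

1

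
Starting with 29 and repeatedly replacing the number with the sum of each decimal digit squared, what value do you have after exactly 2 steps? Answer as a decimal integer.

29 → 85
85 → 89

89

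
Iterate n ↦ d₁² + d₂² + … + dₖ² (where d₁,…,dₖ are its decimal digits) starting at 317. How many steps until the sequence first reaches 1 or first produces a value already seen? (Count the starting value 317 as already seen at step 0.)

317 → 3² + 1² + 7² = 59
59 → 5² + 9² = 106
106 → 1² + 0² + 6² = 37
37 → 3² + 7² = 58
58 → 5² + 8² = 89
89 → 8² + 9² = 145
145 → 1² + 4² + 5² = 42
42 → 4² + 2² = 20
20 → 2² + 0² = 4
4 → 4² = 16
16 → 1² + 6² = 37  — 37 repeats.
That took 11 steps.

11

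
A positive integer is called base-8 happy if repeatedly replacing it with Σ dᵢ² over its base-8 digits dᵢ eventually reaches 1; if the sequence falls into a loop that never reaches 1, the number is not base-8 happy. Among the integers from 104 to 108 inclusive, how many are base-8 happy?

104: 104 → 26 → 13 → 26  (repeats 26)
105: 105 → 27 → 18 → 8 → 1  (reaches 1)
106: 106 → 30 → 45 → 50 → 40 → 25 → 10 → 5 → 25  (repeats 25)
107: 107 → 35 → 25 → 10 → 5 → 25  (repeats 25)
108: 108 → 42 → 29 → 34 → 20 → 20  (repeats 20)
base-8 happy: 105

1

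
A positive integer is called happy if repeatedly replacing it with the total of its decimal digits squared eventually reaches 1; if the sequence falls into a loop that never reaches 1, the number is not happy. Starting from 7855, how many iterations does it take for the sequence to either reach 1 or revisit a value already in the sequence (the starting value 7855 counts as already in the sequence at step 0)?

7855 → 163
163 → 46
46 → 52
52 → 29
29 → 85
85 → 89
89 → 145
145 → 42
42 → 20
20 → 4
4 → 16
16 → 37
37 → 58
58 → 89  — 89 repeats.
That took 14 steps.

14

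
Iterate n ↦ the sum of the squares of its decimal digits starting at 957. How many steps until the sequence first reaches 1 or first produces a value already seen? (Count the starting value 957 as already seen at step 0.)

957 → 9² + 5² + 7² = 155
155 → 1² + 5² + 5² = 51
51 → 5² + 1² = 26
26 → 2² + 6² = 40
40 → 4² + 0² = 16
16 → 1² + 6² = 37
37 → 3² + 7² = 58
58 → 5² + 8² = 89
89 → 8² + 9² = 145
145 → 1² + 4² + 5² = 42
42 → 4² + 2² = 20
20 → 2² + 0² = 4
4 → 4² = 16  — 16 repeats.
That took 13 steps.

13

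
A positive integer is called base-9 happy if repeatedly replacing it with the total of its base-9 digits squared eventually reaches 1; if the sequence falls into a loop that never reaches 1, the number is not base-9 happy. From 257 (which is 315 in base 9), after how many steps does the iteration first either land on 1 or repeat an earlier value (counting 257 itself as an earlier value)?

6

257 = (3,1,5)_9 → 3² + 1² + 5² = 35
35 = (3,8)_9 → 3² + 8² = 73
73 = (8,1)_9 → 8² + 1² = 65
65 = (7,2)_9 → 7² + 2² = 53
53 = (5,8)_9 → 5² + 8² = 89
89 = (1,0,8)_9 → 1² + 0² + 8² = 65  — 65 repeats.
That took 6 steps.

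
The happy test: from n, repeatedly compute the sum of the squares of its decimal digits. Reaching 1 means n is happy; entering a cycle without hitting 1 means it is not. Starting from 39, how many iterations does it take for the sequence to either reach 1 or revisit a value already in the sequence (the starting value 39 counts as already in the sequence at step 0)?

13

39 → 90
90 → 81
81 → 65
65 → 61
61 → 37
37 → 58
58 → 89
89 → 145
145 → 42
42 → 20
20 → 4
4 → 16
16 → 37  — 37 repeats.
That took 13 steps.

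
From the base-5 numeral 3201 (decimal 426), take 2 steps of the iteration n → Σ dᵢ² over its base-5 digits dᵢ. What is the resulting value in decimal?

20

426 = (3,2,0,1)_5 → 3² + 2² + 0² + 1² = 9 + 4 + 0 + 1 = 14
14 = (2,4)_5 → 2² + 4² = 4 + 16 = 20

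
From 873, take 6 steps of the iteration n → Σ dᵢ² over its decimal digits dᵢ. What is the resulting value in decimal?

37

873 → 8² + 7² + 3² = 122
122 → 1² + 2² + 2² = 9
9 → 9² = 81
81 → 8² + 1² = 65
65 → 6² + 5² = 61
61 → 6² + 1² = 37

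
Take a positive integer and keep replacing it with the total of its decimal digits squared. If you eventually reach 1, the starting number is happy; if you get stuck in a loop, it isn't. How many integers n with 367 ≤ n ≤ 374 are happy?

2

367: 367 → 94 → 97 → 130 → 10 → 1  (reaches 1)
368: 368 → 109 → 82 → 68 → 100 → 1  (reaches 1)
369: 369 → 126 → 41 → 17 → 50 → 25 → 29 → 85 → 89 → 145 → 42 → 20 → 4 → 16 → 37 → 58 → 89  (repeats 89)
370: 370 → 58 → 89 → 145 → 42 → 20 → 4 → 16 → 37 → 58  (repeats 58)
371: 371 → 59 → 106 → 37 → 58 → 89 → 145 → 42 → 20 → 4 → 16 → 37  (repeats 37)
372: 372 → 62 → 40 → 16 → 37 → 58 → 89 → 145 → 42 → 20 → 4 → 16  (repeats 16)
373: 373 → 67 → 85 → 89 → 145 → 42 → 20 → 4 → 16 → 37 → 58 → 89  (repeats 89)
374: 374 → 74 → 65 → 61 → 37 → 58 → 89 → 145 → 42 → 20 → 4 → 16 → 37  (repeats 37)
happy: 367, 368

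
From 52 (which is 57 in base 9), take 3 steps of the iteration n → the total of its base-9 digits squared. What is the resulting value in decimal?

52 = (5,7)_9 → 5² + 7² = 74
74 = (8,2)_9 → 8² + 2² = 68
68 = (7,5)_9 → 7² + 5² = 74

74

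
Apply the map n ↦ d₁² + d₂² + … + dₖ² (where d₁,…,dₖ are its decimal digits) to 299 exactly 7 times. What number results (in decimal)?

20

299 → 2² + 9² + 9² = 4 + 81 + 81 = 166
166 → 1² + 6² + 6² = 1 + 36 + 36 = 73
73 → 7² + 3² = 49 + 9 = 58
58 → 5² + 8² = 25 + 64 = 89
89 → 8² + 9² = 64 + 81 = 145
145 → 1² + 4² + 5² = 1 + 16 + 25 = 42
42 → 4² + 2² = 16 + 4 = 20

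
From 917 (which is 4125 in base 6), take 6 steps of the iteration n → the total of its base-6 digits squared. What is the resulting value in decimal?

917 = (4,1,2,5)_6 → 46
46 = (1,1,4)_6 → 18
18 = (3,0)_6 → 9
9 = (1,3)_6 → 10
10 = (1,4)_6 → 17
17 = (2,5)_6 → 29

29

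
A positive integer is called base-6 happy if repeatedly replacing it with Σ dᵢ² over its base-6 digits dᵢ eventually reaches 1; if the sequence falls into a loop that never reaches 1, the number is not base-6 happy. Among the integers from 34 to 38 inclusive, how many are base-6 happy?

34: 34 → 41 → 26 → 20 → 13 → 5 → 25 → 17 → 29 → 41  (repeats 41)
35: 35 → 50 → 9 → 10 → 17 → 29 → 41 → 26 → 20 → 13 → 5 → 25 → 17  (repeats 17)
36: 36 → 1  (reaches 1)
37: 37 → 2 → 4 → 16 → 20 → 13 → 5 → 25 → 17 → 29 → 41 → 26 → 20  (repeats 20)
38: 38 → 5 → 25 → 17 → 29 → 41 → 26 → 20 → 13 → 5  (repeats 5)
base-6 happy: 36

1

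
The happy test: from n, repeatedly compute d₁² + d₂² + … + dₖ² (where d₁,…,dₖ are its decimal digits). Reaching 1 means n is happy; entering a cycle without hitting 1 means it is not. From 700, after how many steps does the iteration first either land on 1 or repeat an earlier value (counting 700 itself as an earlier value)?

700 → 7² + 0² + 0² = 49 + 0 + 0 = 49
49 → 4² + 9² = 16 + 81 = 97
97 → 9² + 7² = 81 + 49 = 130
130 → 1² + 3² + 0² = 1 + 9 + 0 = 10
10 → 1² + 0² = 1 + 0 = 1  — reached 1.
That took 5 steps.

5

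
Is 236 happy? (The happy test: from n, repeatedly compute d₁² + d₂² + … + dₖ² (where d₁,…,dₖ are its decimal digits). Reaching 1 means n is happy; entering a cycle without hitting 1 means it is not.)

236 → 49
49 → 97
97 → 130
130 → 10
10 → 1  — reached 1.

happy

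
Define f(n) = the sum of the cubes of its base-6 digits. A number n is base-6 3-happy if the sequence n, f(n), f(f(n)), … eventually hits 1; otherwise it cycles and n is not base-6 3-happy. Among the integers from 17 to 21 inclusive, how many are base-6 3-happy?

17: 17 → 133 → 92 → 43 → 3 → 27 → 91 → 36 → 1  (reaches 1)
18: 18 → 27 → 91 → 36 → 1  (reaches 1)
19: 19 → 28 → 128 → 62 → 73 → 9 → 28  (repeats 28)
20: 20 → 35 → 250 → 190 → 190  (repeats 190)
21: 21 → 54 → 28 → 128 → 62 → 73 → 9 → 28  (repeats 28)
base-6 3-happy: 17, 18

2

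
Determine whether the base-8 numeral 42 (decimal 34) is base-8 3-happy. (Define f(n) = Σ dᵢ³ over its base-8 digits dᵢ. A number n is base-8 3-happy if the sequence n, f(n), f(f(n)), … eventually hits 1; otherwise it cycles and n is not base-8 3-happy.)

34 = (4,2)_8 → 4³ + 2³ = 72
72 = (1,1,0)_8 → 1³ + 1³ + 0³ = 2
2 = (2)_8 → 2³ = 8
8 = (1,0)_8 → 1³ + 0³ = 1  — reached 1.

base-8 3-happy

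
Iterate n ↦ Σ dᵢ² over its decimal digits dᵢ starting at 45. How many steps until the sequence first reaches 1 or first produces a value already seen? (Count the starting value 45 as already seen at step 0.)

15

45 → 4² + 5² = 16 + 25 = 41
41 → 4² + 1² = 16 + 1 = 17
17 → 1² + 7² = 1 + 49 = 50
50 → 5² + 0² = 25 + 0 = 25
25 → 2² + 5² = 4 + 25 = 29
29 → 2² + 9² = 4 + 81 = 85
85 → 8² + 5² = 64 + 25 = 89
89 → 8² + 9² = 64 + 81 = 145
145 → 1² + 4² + 5² = 1 + 16 + 25 = 42
42 → 4² + 2² = 16 + 4 = 20
20 → 2² + 0² = 4 + 0 = 4
4 → 4² = 16
16 → 1² + 6² = 1 + 36 = 37
37 → 3² + 7² = 9 + 49 = 58
58 → 5² + 8² = 25 + 64 = 89  — 89 repeats.
That took 15 steps.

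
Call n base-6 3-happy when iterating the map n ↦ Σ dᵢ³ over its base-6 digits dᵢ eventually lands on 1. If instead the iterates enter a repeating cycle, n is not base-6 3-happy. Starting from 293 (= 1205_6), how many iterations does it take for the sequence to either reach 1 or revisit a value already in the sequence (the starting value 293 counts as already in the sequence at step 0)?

293 = (1,2,0,5)_6 → 1³ + 2³ + 0³ + 5³ = 134
134 = (3,4,2)_6 → 3³ + 4³ + 2³ = 99
99 = (2,4,3)_6 → 2³ + 4³ + 3³ = 99  — 99 repeats.
That took 3 steps.

3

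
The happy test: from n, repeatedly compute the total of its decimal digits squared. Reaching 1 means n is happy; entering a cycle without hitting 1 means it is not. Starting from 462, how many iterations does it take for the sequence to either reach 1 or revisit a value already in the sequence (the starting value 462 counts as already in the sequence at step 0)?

11

462 → 56
56 → 61
61 → 37
37 → 58
58 → 89
89 → 145
145 → 42
42 → 20
20 → 4
4 → 16
16 → 37  — 37 repeats.
That took 11 steps.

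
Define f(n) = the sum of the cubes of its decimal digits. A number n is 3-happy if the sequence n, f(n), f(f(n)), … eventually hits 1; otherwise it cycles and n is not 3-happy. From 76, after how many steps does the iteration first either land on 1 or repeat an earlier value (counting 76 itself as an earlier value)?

8

76 → 7³ + 6³ = 343 + 216 = 559
559 → 5³ + 5³ + 9³ = 125 + 125 + 729 = 979
979 → 9³ + 7³ + 9³ = 729 + 343 + 729 = 1801
1801 → 1³ + 8³ + 0³ + 1³ = 1 + 512 + 0 + 1 = 514
514 → 5³ + 1³ + 4³ = 125 + 1 + 64 = 190
190 → 1³ + 9³ + 0³ = 1 + 729 + 0 = 730
730 → 7³ + 3³ + 0³ = 343 + 27 + 0 = 370
370 → 3³ + 7³ + 0³ = 27 + 343 + 0 = 370  — 370 repeats.
That took 8 steps.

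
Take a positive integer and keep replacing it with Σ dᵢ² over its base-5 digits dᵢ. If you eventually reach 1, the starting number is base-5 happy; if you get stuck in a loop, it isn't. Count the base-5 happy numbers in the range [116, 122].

116: 116 → 26 → 2 → 4 → 16 → 10 → 4  — not base-5 happy
117: 117 → 29 → 17 → 13 → 13  — not base-5 happy
118: 118 → 34 → 18 → 18  — not base-5 happy
119: 119 → 41 → 11 → 5 → 1  — base-5 happy
120: 120 → 32 → 6 → 2 → 4 → 16 → 10 → 4  — not base-5 happy
121: 121 → 33 → 11 → 5 → 1  — base-5 happy
122: 122 → 36 → 6 → 2 → 4 → 16 → 10 → 4  — not base-5 happy
base-5 happy: 119, 121

2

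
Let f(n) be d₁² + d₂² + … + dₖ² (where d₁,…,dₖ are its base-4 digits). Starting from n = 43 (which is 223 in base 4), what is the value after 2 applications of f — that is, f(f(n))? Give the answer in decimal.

2

43 = (2,2,3)_4 → 17
17 = (1,0,1)_4 → 2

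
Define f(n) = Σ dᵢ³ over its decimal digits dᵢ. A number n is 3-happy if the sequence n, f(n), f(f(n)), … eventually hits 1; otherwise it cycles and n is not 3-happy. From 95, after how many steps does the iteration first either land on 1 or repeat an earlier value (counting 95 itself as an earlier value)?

11

95 → 9³ + 5³ = 729 + 125 = 854
854 → 8³ + 5³ + 4³ = 512 + 125 + 64 = 701
701 → 7³ + 0³ + 1³ = 343 + 0 + 1 = 344
344 → 3³ + 4³ + 4³ = 27 + 64 + 64 = 155
155 → 1³ + 5³ + 5³ = 1 + 125 + 125 = 251
251 → 2³ + 5³ + 1³ = 8 + 125 + 1 = 134
134 → 1³ + 3³ + 4³ = 1 + 27 + 64 = 92
92 → 9³ + 2³ = 729 + 8 = 737
737 → 7³ + 3³ + 7³ = 343 + 27 + 343 = 713
713 → 7³ + 1³ + 3³ = 343 + 1 + 27 = 371
371 → 3³ + 7³ + 1³ = 27 + 343 + 1 = 371  — 371 repeats.
That took 11 steps.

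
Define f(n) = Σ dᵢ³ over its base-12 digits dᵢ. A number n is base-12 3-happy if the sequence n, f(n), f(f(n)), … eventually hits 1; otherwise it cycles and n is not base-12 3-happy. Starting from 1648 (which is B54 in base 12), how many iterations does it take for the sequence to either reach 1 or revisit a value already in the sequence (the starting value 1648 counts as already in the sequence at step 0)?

3

1648 = (11,5,4)_12 → 11³ + 5³ + 4³ = 1520
1520 = (10,6,8)_12 → 10³ + 6³ + 8³ = 1728
1728 = (1,0,0,0)_12 → 1³ + 0³ + 0³ + 0³ = 1  — reached 1.
That took 3 steps.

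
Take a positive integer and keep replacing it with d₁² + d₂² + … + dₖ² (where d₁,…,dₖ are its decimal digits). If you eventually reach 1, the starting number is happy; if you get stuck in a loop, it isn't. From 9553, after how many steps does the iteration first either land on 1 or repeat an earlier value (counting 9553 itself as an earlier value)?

15

9553 → 9² + 5² + 5² + 3² = 81 + 25 + 25 + 9 = 140
140 → 1² + 4² + 0² = 1 + 16 + 0 = 17
17 → 1² + 7² = 1 + 49 = 50
50 → 5² + 0² = 25 + 0 = 25
25 → 2² + 5² = 4 + 25 = 29
29 → 2² + 9² = 4 + 81 = 85
85 → 8² + 5² = 64 + 25 = 89
89 → 8² + 9² = 64 + 81 = 145
145 → 1² + 4² + 5² = 1 + 16 + 25 = 42
42 → 4² + 2² = 16 + 4 = 20
20 → 2² + 0² = 4 + 0 = 4
4 → 4² = 16
16 → 1² + 6² = 1 + 36 = 37
37 → 3² + 7² = 9 + 49 = 58
58 → 5² + 8² = 25 + 64 = 89  — 89 repeats.
That took 15 steps.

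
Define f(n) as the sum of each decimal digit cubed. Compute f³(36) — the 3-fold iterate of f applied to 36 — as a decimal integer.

1458

36 → 3³ + 6³ = 243
243 → 2³ + 4³ + 3³ = 99
99 → 9³ + 9³ = 1458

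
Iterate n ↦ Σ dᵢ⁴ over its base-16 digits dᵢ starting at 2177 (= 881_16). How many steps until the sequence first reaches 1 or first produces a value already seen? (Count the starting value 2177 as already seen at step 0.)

2177 = (8,8,1)_16 → 8⁴ + 8⁴ + 1⁴ = 8193
8193 = (2,0,0,1)_16 → 2⁴ + 0⁴ + 0⁴ + 1⁴ = 17
17 = (1,1)_16 → 1⁴ + 1⁴ = 2
2 = (2)_16 → 2⁴ = 16
16 = (1,0)_16 → 1⁴ + 0⁴ = 1  — reached 1.
That took 5 steps.

5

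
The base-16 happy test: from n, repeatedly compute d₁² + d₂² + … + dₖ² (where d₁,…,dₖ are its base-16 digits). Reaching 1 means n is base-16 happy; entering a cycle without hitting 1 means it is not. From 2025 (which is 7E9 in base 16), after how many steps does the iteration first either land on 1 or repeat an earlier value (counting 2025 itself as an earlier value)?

7

2025 = (7,14,9)_16 → 7² + 14² + 9² = 49 + 196 + 81 = 326
326 = (1,4,6)_16 → 1² + 4² + 6² = 1 + 16 + 36 = 53
53 = (3,5)_16 → 3² + 5² = 9 + 25 = 34
34 = (2,2)_16 → 2² + 2² = 4 + 4 = 8
8 = (8)_16 → 8² = 64
64 = (4,0)_16 → 4² + 0² = 16 + 0 = 16
16 = (1,0)_16 → 1² + 0² = 1 + 0 = 1  — reached 1.
That took 7 steps.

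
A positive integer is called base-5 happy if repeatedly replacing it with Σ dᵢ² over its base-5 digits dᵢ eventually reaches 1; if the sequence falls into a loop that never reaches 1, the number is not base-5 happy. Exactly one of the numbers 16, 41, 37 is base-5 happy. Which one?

41

16: 16 → 10 → 4 → 16  — repeats 16 (not base-5 happy)
41: 41 → 11 → 5 → 1  — reaches 1 (base-5 happy)
37: 37 → 9 → 17 → 13 → 13  — repeats 13 (not base-5 happy)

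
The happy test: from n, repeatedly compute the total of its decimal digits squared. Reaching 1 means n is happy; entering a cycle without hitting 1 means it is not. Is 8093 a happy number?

not happy

8093 → 154
154 → 42
42 → 20
20 → 4
4 → 16
16 → 37
37 → 58
58 → 89
89 → 145
145 → 42  — 42 already seen; the sequence cycles without reaching 1.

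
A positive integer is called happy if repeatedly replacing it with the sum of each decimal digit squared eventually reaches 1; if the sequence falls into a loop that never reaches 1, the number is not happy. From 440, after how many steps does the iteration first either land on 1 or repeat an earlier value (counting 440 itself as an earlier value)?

440 → 4² + 4² + 0² = 32
32 → 3² + 2² = 13
13 → 1² + 3² = 10
10 → 1² + 0² = 1  — reached 1.
That took 4 steps.

4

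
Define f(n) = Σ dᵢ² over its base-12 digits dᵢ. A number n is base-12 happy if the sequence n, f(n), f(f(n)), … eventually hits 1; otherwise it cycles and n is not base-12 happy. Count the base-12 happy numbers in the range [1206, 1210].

1

1206: 1206 → 116 → 145 → 2 → 4 → 16 → 17 → 26 → 8 → 64 → 41 → 34 → 104 → 128 → 164 → 66 → 61 → 26  (repeats 26)
1207: 1207 → 129 → 181 → 11 → 121 → 101 → 89 → 74 → 40 → 25 → 5 → 25  (repeats 25)
1208: 1208 → 144 → 1  (reaches 1)
1209: 1209 → 161 → 27 → 13 → 2 → 4 → 16 → 17 → 26 → 8 → 64 → 41 → 34 → 104 → 128 → 164 → 66 → 61 → 26  (repeats 26)
1210: 1210 → 180 → 10 → 100 → 80 → 100  (repeats 100)
base-12 happy: 1208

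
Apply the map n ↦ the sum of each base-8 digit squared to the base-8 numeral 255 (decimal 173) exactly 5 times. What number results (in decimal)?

16

173 = (2,5,5)_8 → 2² + 5² + 5² = 4 + 25 + 25 = 54
54 = (6,6)_8 → 6² + 6² = 36 + 36 = 72
72 = (1,1,0)_8 → 1² + 1² + 0² = 1 + 1 + 0 = 2
2 = (2)_8 → 2² = 4
4 = (4)_8 → 4² = 16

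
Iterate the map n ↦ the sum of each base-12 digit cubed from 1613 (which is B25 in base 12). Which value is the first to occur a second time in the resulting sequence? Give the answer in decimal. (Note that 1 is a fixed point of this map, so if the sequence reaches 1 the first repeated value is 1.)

1464

1613 = (11,2,5)_12 → 11³ + 2³ + 5³ = 1464
1464 = (10,2,0)_12 → 10³ + 2³ + 0³ = 1008
1008 = (7,0,0)_12 → 7³ + 0³ + 0³ = 343
343 = (2,4,7)_12 → 2³ + 4³ + 7³ = 415
415 = (2,10,7)_12 → 2³ + 10³ + 7³ = 1351
1351 = (9,4,7)_12 → 9³ + 4³ + 7³ = 1136
1136 = (7,10,8)_12 → 7³ + 10³ + 8³ = 1855
1855 = (1,0,10,7)_12 → 1³ + 0³ + 10³ + 7³ = 1344
1344 = (9,4,0)_12 → 9³ + 4³ + 0³ = 793
793 = (5,6,1)_12 → 5³ + 6³ + 1³ = 342
342 = (2,4,6)_12 → 2³ + 4³ + 6³ = 288
288 = (2,0,0)_12 → 2³ + 0³ + 0³ = 8
8 = (8)_12 → 8³ = 512
512 = (3,6,8)_12 → 3³ + 6³ + 8³ = 755
755 = (5,2,11)_12 → 5³ + 2³ + 11³ = 1464  — 1464 already appeared earlier.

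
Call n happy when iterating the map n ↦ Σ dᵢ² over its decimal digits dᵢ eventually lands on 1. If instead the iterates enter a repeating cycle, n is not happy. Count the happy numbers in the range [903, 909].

2

903: 903 → 90 → 81 → 65 → 61 → 37 → 58 → 89 → 145 → 42 → 20 → 4 → 16 → 37  (repeats 37)
904: 904 → 97 → 130 → 10 → 1  (reaches 1)
905: 905 → 106 → 37 → 58 → 89 → 145 → 42 → 20 → 4 → 16 → 37  (repeats 37)
906: 906 → 117 → 51 → 26 → 40 → 16 → 37 → 58 → 89 → 145 → 42 → 20 → 4 → 16  (repeats 16)
907: 907 → 130 → 10 → 1  (reaches 1)
908: 908 → 145 → 42 → 20 → 4 → 16 → 37 → 58 → 89 → 145  (repeats 145)
909: 909 → 162 → 41 → 17 → 50 → 25 → 29 → 85 → 89 → 145 → 42 → 20 → 4 → 16 → 37 → 58 → 89  (repeats 89)
happy: 904, 907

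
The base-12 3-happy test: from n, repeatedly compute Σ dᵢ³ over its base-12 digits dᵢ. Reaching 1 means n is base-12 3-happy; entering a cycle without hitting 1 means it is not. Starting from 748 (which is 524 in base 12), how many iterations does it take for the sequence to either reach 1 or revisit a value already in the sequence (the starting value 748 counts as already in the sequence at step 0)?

748 = (5,2,4)_12 → 5³ + 2³ + 4³ = 125 + 8 + 64 = 197
197 = (1,4,5)_12 → 1³ + 4³ + 5³ = 1 + 64 + 125 = 190
190 = (1,3,10)_12 → 1³ + 3³ + 10³ = 1 + 27 + 1000 = 1028
1028 = (7,1,8)_12 → 7³ + 1³ + 8³ = 343 + 1 + 512 = 856
856 = (5,11,4)_12 → 5³ + 11³ + 4³ = 125 + 1331 + 64 = 1520
1520 = (10,6,8)_12 → 10³ + 6³ + 8³ = 1000 + 216 + 512 = 1728
1728 = (1,0,0,0)_12 → 1³ + 0³ + 0³ + 0³ = 1 + 0 + 0 + 0 = 1  — reached 1.
That took 7 steps.

7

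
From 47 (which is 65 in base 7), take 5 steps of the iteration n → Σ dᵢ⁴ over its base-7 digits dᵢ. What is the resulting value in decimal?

673

47 = (6,5)_7 → 6⁴ + 5⁴ = 1921
1921 = (5,4,1,3)_7 → 5⁴ + 4⁴ + 1⁴ + 3⁴ = 963
963 = (2,5,4,4)_7 → 2⁴ + 5⁴ + 4⁴ + 4⁴ = 1153
1153 = (3,2,3,5)_7 → 3⁴ + 2⁴ + 3⁴ + 5⁴ = 803
803 = (2,2,2,5)_7 → 2⁴ + 2⁴ + 2⁴ + 5⁴ = 673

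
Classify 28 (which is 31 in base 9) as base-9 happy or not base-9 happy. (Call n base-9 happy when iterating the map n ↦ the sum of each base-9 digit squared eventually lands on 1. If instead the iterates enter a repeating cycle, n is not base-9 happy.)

28 = (3,1)_9 → 3² + 1² = 10
10 = (1,1)_9 → 1² + 1² = 2
2 = (2)_9 → 2² = 4
4 = (4)_9 → 4² = 16
16 = (1,7)_9 → 1² + 7² = 50
50 = (5,5)_9 → 5² + 5² = 50  — 50 already seen; the sequence cycles without reaching 1.

not base-9 happy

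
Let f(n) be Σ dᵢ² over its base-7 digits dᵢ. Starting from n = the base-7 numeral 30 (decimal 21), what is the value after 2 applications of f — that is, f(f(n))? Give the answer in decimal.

21 = (3,0)_7 → 3² + 0² = 9
9 = (1,2)_7 → 1² + 2² = 5

5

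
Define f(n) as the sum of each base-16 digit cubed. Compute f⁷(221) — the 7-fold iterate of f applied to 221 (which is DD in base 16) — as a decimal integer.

221 = (13,13)_16 → 13³ + 13³ = 4394
4394 = (1,1,2,10)_16 → 1³ + 1³ + 2³ + 10³ = 1010
1010 = (3,15,2)_16 → 3³ + 15³ + 2³ = 3410
3410 = (13,5,2)_16 → 13³ + 5³ + 2³ = 2330
2330 = (9,1,10)_16 → 9³ + 1³ + 10³ = 1730
1730 = (6,12,2)_16 → 6³ + 12³ + 2³ = 1952
1952 = (7,10,0)_16 → 7³ + 10³ + 0³ = 1343

1343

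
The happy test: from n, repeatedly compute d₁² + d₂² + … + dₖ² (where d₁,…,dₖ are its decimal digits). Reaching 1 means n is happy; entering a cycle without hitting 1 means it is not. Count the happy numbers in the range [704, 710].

704: 704 → 65 → 61 → 37 → 58 → 89 → 145 → 42 → 20 → 4 → 16 → 37  (repeats 37)
705: 705 → 74 → 65 → 61 → 37 → 58 → 89 → 145 → 42 → 20 → 4 → 16 → 37  (repeats 37)
706: 706 → 85 → 89 → 145 → 42 → 20 → 4 → 16 → 37 → 58 → 89  (repeats 89)
707: 707 → 98 → 145 → 42 → 20 → 4 → 16 → 37 → 58 → 89 → 145  (repeats 145)
708: 708 → 113 → 11 → 2 → 4 → 16 → 37 → 58 → 89 → 145 → 42 → 20 → 4  (repeats 4)
709: 709 → 130 → 10 → 1  (reaches 1)
710: 710 → 50 → 25 → 29 → 85 → 89 → 145 → 42 → 20 → 4 → 16 → 37 → 58 → 89  (repeats 89)
happy: 709

1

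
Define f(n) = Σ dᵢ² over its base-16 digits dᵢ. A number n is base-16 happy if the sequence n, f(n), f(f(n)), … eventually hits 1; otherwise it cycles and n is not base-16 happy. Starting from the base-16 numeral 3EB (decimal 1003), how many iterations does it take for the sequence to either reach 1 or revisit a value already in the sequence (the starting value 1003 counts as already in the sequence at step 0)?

7

1003 = (3,14,11)_16 → 326
326 = (1,4,6)_16 → 53
53 = (3,5)_16 → 34
34 = (2,2)_16 → 8
8 = (8)_16 → 64
64 = (4,0)_16 → 16
16 = (1,0)_16 → 1  — reached 1.
That took 7 steps.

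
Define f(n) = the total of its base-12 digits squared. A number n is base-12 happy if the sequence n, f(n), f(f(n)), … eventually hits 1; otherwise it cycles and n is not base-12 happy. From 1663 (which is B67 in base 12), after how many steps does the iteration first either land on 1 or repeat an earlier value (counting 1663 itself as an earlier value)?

1663 = (11,6,7)_12 → 11² + 6² + 7² = 206
206 = (1,5,2)_12 → 1² + 5² + 2² = 30
30 = (2,6)_12 → 2² + 6² = 40
40 = (3,4)_12 → 3² + 4² = 25
25 = (2,1)_12 → 2² + 1² = 5
5 = (5)_12 → 5² = 25  — 25 repeats.
That took 6 steps.

6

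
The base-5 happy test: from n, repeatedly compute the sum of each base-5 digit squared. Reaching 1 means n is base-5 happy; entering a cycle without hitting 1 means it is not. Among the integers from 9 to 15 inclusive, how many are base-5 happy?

9: 9 → 17 → 13 → 13  — not base-5 happy
10: 10 → 4 → 16 → 10  — not base-5 happy
11: 11 → 5 → 1  — base-5 happy
12: 12 → 8 → 10 → 4 → 16 → 10  — not base-5 happy
13: 13 → 13  — not base-5 happy
14: 14 → 20 → 16 → 10 → 4 → 16  — not base-5 happy
15: 15 → 9 → 17 → 13 → 13  — not base-5 happy
base-5 happy: 11

1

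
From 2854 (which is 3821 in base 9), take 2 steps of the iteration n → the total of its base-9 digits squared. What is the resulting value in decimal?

100

2854 = (3,8,2,1)_9 → 3² + 8² + 2² + 1² = 78
78 = (8,6)_9 → 8² + 6² = 100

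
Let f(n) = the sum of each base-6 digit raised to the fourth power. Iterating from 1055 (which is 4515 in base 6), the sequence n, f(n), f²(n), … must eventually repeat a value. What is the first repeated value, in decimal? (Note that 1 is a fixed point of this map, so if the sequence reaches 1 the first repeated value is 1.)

1055 = (4,5,1,5)_6 → 4⁴ + 5⁴ + 1⁴ + 5⁴ = 256 + 625 + 1 + 625 = 1507
1507 = (1,0,5,5,1)_6 → 1⁴ + 0⁴ + 5⁴ + 5⁴ + 1⁴ = 1 + 0 + 625 + 625 + 1 = 1252
1252 = (5,4,4,4)_6 → 5⁴ + 4⁴ + 4⁴ + 4⁴ = 625 + 256 + 256 + 256 = 1393
1393 = (1,0,2,4,1)_6 → 1⁴ + 0⁴ + 2⁴ + 4⁴ + 1⁴ = 1 + 0 + 16 + 256 + 1 = 274
274 = (1,1,3,4)_6 → 1⁴ + 1⁴ + 3⁴ + 4⁴ = 1 + 1 + 81 + 256 = 339
339 = (1,3,2,3)_6 → 1⁴ + 3⁴ + 2⁴ + 3⁴ = 1 + 81 + 16 + 81 = 179
179 = (4,5,5)_6 → 4⁴ + 5⁴ + 5⁴ = 256 + 625 + 625 = 1506
1506 = (1,0,5,5,0)_6 → 1⁴ + 0⁴ + 5⁴ + 5⁴ + 0⁴ = 1 + 0 + 625 + 625 + 0 = 1251
1251 = (5,4,4,3)_6 → 5⁴ + 4⁴ + 4⁴ + 3⁴ = 625 + 256 + 256 + 81 = 1218
1218 = (5,3,5,0)_6 → 5⁴ + 3⁴ + 5⁴ + 0⁴ = 625 + 81 + 625 + 0 = 1331
1331 = (1,0,0,5,5)_6 → 1⁴ + 0⁴ + 0⁴ + 5⁴ + 5⁴ = 1 + 0 + 0 + 625 + 625 = 1251  — 1251 already appeared earlier.

1251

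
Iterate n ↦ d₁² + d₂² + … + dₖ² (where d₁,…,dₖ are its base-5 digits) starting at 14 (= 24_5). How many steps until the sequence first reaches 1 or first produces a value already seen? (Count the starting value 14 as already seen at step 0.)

5

14 = (2,4)_5 → 2² + 4² = 4 + 16 = 20
20 = (4,0)_5 → 4² + 0² = 16 + 0 = 16
16 = (3,1)_5 → 3² + 1² = 9 + 1 = 10
10 = (2,0)_5 → 2² + 0² = 4 + 0 = 4
4 = (4)_5 → 4² = 16  — 16 repeats.
That took 5 steps.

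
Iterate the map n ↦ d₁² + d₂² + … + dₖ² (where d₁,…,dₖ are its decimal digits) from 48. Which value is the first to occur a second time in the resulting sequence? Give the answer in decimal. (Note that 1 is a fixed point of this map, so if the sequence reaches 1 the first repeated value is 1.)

48 → 80
80 → 64
64 → 52
52 → 29
29 → 85
85 → 89
89 → 145
145 → 42
42 → 20
20 → 4
4 → 16
16 → 37
37 → 58
58 → 89  — 89 already appeared earlier.

89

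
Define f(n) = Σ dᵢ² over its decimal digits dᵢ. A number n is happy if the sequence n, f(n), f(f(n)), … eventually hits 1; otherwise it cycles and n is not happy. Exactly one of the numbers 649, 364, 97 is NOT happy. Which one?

364

649: 649 → 133 → 19 → 82 → 68 → 100 → 1  — reaches 1 (happy)
364: 364 → 61 → 37 → 58 → 89 → 145 → 42 → 20 → 4 → 16 → 37  — repeats 37 (not happy)
97: 97 → 130 → 10 → 1  — reaches 1 (happy)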